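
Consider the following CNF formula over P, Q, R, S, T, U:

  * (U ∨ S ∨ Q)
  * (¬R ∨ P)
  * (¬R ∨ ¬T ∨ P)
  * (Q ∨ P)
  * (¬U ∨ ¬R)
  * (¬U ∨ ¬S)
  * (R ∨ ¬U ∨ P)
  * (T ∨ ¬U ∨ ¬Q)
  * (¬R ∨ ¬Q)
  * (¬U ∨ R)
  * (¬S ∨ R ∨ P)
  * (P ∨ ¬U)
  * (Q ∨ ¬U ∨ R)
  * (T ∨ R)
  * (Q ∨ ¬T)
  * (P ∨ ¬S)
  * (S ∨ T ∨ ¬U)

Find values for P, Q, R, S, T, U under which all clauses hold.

P = True, Q = True, R = False, S = False, T = True, U = False

Pure literal: P appears only positively; assign P = True.
Branch on Q: take Q = True.
  then R is forced to False.
  then U is forced to False.
  then T is forced to True.
S is now unconstrained; take S = False.
Every clause has at least one true literal under this assignment.
Check each clause:
  1. (S ∨ U ∨ Q) — Q is true.
  2. (¬R ∨ P) — P is true.
  3. (¬T ∨ ¬R ∨ P) — P is true.
  4. (P ∨ Q) — P is true.
  5. (¬U ∨ ¬R) — ¬U is true.
  6. (¬U ∨ ¬S) — ¬U is true.
  7. (R ∨ ¬U ∨ P) — P is true.
  8. (¬U ∨ T ∨ ¬Q) — ¬U is true.
  9. (¬R ∨ ¬Q) — ¬R is true.
  10. (¬U ∨ R) — ¬U is true.
  11. (P ∨ ¬S ∨ R) — P is true.
  12. (P ∨ ¬U) — P is true.
  13. (¬U ∨ Q ∨ R) — Q is true.
  14. (T ∨ R) — T is true.
  15. (¬T ∨ Q) — Q is true.
  16. (¬S ∨ P) — P is true.
  17. (S ∨ ¬U ∨ T) — ¬U is true.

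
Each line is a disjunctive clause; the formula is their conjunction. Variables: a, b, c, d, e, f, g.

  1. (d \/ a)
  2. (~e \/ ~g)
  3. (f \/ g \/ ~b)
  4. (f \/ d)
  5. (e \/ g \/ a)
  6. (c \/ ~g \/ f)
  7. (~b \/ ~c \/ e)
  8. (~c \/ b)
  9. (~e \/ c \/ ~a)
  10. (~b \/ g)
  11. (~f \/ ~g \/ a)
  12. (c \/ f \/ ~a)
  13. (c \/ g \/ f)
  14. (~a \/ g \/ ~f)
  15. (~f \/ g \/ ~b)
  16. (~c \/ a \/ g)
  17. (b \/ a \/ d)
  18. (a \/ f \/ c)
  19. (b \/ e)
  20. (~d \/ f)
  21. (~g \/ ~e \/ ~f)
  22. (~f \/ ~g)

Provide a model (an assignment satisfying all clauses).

a=False, b=False, c=False, d=True, e=True, f=True, g=False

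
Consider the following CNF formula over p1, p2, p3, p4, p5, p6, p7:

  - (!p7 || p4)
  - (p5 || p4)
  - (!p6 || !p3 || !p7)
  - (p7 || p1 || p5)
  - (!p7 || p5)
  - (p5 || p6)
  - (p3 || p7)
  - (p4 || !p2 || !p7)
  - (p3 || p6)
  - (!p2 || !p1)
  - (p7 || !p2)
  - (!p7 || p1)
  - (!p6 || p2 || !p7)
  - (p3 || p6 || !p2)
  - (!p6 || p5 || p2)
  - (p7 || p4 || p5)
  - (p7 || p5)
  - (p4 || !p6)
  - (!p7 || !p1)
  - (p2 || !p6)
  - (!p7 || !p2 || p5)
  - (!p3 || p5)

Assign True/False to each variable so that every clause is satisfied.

p1=T, p2=F, p3=T, p4=T, p5=T, p6=F, p7=F

Check each clause:
  1. (p4 || !p7) — !p7 is true.
  2. (p5 || p4) — p4 is true.
  3. (!p3 || !p7 || !p6) — !p7 is true.
  4. (p1 || p5 || p7) — p1 is true.
  5. (!p7 || p5) — !p7 is true.
  6. (p5 || p6) — p5 is true.
  7. (p7 || p3) — p3 is true.
  8. (!p2 || !p7 || p4) — !p7 is true.
  9. (p3 || p6) — p3 is true.
  10. (!p1 || !p2) — !p2 is true.
  11. (!p2 || p7) — !p2 is true.
  12. (!p7 || p1) — !p7 is true.
  13. (!p7 || p2 || !p6) — !p7 is true.
  14. (!p2 || p3 || p6) — p3 is true.
  15. (p2 || !p6 || p5) — !p6 is true.
  16. (p4 || p5 || p7) — p4 is true.
  17. (p5 || p7) — p5 is true.
  18. (!p6 || p4) — !p6 is true.
  19. (!p7 || !p1) — !p7 is true.
  20. (!p6 || p2) — !p6 is true.
  21. (!p7 || p5 || !p2) — !p7 is true.
  22. (!p3 || p5) — p5 is true.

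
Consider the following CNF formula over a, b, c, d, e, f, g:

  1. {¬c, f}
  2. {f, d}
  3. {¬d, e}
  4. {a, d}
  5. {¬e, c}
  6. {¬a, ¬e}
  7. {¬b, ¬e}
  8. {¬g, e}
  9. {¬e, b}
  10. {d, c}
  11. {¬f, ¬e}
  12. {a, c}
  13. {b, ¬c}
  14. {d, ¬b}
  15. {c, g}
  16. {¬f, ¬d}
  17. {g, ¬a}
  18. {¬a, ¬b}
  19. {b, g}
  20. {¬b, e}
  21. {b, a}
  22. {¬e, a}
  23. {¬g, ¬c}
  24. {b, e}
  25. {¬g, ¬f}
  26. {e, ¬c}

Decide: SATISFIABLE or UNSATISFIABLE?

UNSATISFIABLE

e = True:
  propagation gives c=True, f=True; an empty clause results — contradiction.
e = False:
  propagation gives d=False, f=True, a=True, g=False; an empty clause results — contradiction.
Every branch closes, so no satisfying assignment exists.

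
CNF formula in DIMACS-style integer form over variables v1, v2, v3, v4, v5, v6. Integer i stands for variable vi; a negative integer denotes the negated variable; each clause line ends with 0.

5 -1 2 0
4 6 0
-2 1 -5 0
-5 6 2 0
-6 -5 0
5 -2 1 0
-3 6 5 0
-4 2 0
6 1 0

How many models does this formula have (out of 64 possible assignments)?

Split on v5, then v2.
  v5=1, v2=1: remaining (v1,v3,v4,v6) ∈ {(1,0,1,0); (1,1,1,0)} — 2.
  v5=1, v2=0: a clause becomes empty — 0.
  v5=0, v2=1: 5 of the 16 assignments to (v1,v3,v4,v6) work.
  v5=0, v2=0: remaining (v1,v3,v4,v6) ∈ {(0,0,0,1); (0,1,0,1)} — 2.
Total: 2 + 0 + 5 + 2 = 9.

9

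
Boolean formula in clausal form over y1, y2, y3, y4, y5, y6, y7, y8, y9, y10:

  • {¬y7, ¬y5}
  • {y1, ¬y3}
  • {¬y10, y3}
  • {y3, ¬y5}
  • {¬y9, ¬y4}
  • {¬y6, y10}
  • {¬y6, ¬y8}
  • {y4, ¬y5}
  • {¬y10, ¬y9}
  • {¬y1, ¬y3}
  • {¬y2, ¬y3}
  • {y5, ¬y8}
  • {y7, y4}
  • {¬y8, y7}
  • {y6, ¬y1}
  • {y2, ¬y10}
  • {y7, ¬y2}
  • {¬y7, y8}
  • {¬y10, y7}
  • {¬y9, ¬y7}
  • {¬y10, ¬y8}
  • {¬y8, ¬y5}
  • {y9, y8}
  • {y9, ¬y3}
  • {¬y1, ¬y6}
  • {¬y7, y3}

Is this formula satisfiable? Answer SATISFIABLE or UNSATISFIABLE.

y7 = True:
  propagation gives y5=False, y8=False; an empty clause results — contradiction.
y7 = False:
  propagation gives y4=True, y9=False, y8=False; an empty clause results — contradiction.
Every branch closes, so no satisfying assignment exists.

UNSATISFIABLE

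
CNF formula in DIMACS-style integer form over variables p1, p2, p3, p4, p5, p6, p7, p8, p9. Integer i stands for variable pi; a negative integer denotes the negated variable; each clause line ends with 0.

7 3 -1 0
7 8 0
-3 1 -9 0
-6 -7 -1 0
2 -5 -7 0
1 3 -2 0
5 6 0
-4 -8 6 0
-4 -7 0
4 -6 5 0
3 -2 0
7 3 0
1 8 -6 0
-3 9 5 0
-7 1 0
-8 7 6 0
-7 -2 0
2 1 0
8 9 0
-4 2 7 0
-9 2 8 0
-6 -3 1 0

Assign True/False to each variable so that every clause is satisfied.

p1=T, p2=F, p3=T, p4=F, p5=T, p6=T, p7=F, p8=T, p9=F

Check each clause:
  1. (p7 | p3 | ~p1) — p3 is true.
  2. (p7 | p8) — p8 is true.
  3. (~p9 | p1 | ~p3) — p1 is true.
  4. (~p1 | ~p7 | ~p6) — ~p7 is true.
  5. (p2 | ~p5 | ~p7) — ~p7 is true.
  6. (p3 | ~p2 | p1) — p1 is true.
  7. (p6 | p5) — p5 is true.
  8. (~p8 | ~p4 | p6) — ~p4 is true.
  9. (~p4 | ~p7) — ~p7 is true.
  10. (~p6 | p5 | p4) — p5 is true.
  11. (~p2 | p3) — p3 is true.
  12. (p3 | p7) — p3 is true.
  13. (~p6 | p8 | p1) — p8 is true.
  14. (p9 | p5 | ~p3) — p5 is true.
  15. (~p7 | p1) — ~p7 is true.
  16. (~p8 | p7 | p6) — p6 is true.
  17. (~p7 | ~p2) — ~p7 is true.
  18. (p2 | p1) — p1 is true.
  19. (p8 | p9) — p8 is true.
  20. (p7 | ~p4 | p2) — ~p4 is true.
  21. (p8 | ~p9 | p2) — p8 is true.
  22. (~p3 | ~p6 | p1) — p1 is true.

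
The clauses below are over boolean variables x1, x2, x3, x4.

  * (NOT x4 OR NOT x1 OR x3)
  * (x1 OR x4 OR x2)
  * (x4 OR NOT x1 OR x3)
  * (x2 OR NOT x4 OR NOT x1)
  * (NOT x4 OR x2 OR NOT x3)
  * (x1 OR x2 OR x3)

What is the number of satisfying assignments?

Split on x1, then x4.
  x1=T, x4=T: remaining (x2,x3) ∈ {(T,T)} — 1.
  x1=T, x4=F: remaining (x2,x3) ∈ {(F,T); (T,T)} — 2.
  x1=F, x4=T: remaining (x2,x3) ∈ {(T,F); (T,T)} — 2.
  x1=F, x4=F: remaining (x2,x3) ∈ {(T,F); (T,T)} — 2.
Total: 1 + 2 + 2 + 2 = 7.

7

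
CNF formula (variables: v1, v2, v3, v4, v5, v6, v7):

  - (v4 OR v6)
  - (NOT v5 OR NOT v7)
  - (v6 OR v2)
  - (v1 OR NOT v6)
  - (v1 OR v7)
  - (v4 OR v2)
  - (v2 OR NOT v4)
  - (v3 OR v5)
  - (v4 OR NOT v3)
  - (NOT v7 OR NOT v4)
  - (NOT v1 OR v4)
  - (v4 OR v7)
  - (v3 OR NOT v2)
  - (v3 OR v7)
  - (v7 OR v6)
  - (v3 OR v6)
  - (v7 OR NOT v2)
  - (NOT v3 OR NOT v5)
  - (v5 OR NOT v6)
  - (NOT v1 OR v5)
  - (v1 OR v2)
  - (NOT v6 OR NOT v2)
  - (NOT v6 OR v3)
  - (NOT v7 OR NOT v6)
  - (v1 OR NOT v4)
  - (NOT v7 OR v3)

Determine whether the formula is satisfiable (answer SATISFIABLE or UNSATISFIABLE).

v6 = True:
  propagation gives v1=True, v4=True, v2=True; an empty clause results — contradiction.
v6 = False:
  propagation gives v4=True, v2=True, v7=False; an empty clause results — contradiction.
Every branch closes, so no satisfying assignment exists.

UNSATISFIABLE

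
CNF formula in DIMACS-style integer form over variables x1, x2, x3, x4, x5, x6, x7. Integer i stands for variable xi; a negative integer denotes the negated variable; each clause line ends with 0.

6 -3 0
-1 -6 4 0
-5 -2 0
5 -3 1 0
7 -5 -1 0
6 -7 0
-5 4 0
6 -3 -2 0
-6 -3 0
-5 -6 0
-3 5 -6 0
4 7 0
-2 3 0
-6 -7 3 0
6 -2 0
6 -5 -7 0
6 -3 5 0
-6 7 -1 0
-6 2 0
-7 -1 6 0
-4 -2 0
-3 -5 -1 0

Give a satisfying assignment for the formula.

x1=F, x2=F, x3=F, x4=T, x5=T, x6=F, x7=F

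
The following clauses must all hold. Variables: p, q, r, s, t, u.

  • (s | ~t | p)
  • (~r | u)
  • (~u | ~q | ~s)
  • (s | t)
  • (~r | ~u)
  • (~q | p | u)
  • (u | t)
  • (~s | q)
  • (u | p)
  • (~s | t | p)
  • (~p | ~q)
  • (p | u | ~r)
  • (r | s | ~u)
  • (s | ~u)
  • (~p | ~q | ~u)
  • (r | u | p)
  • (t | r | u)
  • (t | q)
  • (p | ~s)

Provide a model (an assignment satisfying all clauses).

Try p = True.
  then q is forced to False.
  then s is forced to False.
  then t is forced to True.
  then u is forced to False.
  then r is forced to False.

p=T  q=F  r=F  s=F  t=T  u=F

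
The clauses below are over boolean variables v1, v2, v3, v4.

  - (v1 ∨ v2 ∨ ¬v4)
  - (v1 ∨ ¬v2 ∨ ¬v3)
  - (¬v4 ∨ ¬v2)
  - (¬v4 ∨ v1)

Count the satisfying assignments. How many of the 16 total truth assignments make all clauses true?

9

Split on v1, then v2.
  v1=T, v2=T: remaining (v3,v4) ∈ {(F,F); (T,F)} — 2.
  v1=T, v2=F: remaining (v3,v4) ∈ {(F,F); (F,T); (T,F); (T,T)} — 4.
  v1=F, v2=T: remaining (v3,v4) ∈ {(F,F)} — 1.
  v1=F, v2=F: remaining (v3,v4) ∈ {(F,F); (T,F)} — 2.
Total: 2 + 4 + 1 + 2 = 9.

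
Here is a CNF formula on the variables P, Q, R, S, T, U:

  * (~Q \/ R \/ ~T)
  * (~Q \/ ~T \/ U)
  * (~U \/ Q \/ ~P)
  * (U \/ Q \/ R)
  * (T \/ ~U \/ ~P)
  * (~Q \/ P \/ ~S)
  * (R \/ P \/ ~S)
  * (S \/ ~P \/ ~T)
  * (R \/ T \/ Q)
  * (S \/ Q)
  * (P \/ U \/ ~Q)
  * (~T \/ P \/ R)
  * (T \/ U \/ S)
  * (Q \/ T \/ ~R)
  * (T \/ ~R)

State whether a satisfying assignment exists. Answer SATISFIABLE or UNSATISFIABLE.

SATISFIABLE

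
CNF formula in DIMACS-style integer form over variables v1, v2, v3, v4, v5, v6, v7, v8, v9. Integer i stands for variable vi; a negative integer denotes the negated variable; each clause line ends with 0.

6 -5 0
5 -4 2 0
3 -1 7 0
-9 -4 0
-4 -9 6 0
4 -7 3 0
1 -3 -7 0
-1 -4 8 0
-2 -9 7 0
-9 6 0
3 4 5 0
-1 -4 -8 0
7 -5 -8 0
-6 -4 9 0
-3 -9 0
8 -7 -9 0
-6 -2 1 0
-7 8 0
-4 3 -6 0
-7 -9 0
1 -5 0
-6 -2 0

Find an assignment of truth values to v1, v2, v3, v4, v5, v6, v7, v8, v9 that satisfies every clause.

Set v1 = False and propagate.
  then v5 is forced to False.
Try v2 = True.
  then v6 is forced to False.
  then v9 is forced to False.
Branch on v3: take v3 = True.
  then v7 is forced to False.
v4, v8 are now unconstrained; take v4 = True, v8 = False.

v1=F, v2=T, v3=T, v4=T, v5=F, v6=F, v7=F, v8=F, v9=F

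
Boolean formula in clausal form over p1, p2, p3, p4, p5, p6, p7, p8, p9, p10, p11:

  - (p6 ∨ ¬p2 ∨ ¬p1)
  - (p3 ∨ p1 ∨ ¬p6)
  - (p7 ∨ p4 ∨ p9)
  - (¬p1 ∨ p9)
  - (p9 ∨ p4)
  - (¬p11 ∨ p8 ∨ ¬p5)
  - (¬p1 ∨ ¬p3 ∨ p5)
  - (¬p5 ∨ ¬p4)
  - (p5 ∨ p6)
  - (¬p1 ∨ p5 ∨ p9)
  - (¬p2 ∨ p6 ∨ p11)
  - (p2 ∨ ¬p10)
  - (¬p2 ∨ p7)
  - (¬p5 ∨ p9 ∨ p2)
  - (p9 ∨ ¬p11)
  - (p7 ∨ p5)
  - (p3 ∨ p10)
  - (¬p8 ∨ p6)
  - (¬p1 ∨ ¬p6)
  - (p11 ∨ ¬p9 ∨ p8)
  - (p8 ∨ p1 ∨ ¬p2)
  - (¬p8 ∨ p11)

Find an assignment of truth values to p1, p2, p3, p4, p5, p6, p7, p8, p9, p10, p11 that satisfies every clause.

p7 occurs only positively in the remaining clauses — set p7 = True.
Set p1 = False and propagate.
Branch on p2: take p2 = False.
  then p10 is forced to False.
  then p3 is forced to True.
The remaining clauses are satisfied by p4 = True, p5 = False, p6 = True, p8 = False, p9 = False, p11 = False.
Every clause has at least one true literal under this assignment.

p1 = False  p2 = False  p3 = True  p4 = True  p5 = False  p6 = True  p7 = True  p8 = False  p9 = False  p10 = False  p11 = False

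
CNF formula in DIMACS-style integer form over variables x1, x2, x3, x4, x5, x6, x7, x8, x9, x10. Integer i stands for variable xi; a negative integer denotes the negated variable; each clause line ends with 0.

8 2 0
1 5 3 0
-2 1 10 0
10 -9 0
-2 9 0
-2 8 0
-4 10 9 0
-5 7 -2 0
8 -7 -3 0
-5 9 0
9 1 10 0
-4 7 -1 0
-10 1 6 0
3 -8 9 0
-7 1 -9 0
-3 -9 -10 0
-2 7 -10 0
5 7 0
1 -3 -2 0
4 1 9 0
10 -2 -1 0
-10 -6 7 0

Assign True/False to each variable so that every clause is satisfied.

Branch on x1: take x1 = True.
Set x2 = False and propagate.
  then x8 is forced to True.
For the remaining variables, x3 = True, x4 = True, x5 = False, x6 = True, x7 = True, x9 = False, x10 = True works.
Every clause has at least one true literal under this assignment.

x1=1, x2=0, x3=1, x4=1, x5=0, x6=1, x7=1, x8=1, x9=0, x10=1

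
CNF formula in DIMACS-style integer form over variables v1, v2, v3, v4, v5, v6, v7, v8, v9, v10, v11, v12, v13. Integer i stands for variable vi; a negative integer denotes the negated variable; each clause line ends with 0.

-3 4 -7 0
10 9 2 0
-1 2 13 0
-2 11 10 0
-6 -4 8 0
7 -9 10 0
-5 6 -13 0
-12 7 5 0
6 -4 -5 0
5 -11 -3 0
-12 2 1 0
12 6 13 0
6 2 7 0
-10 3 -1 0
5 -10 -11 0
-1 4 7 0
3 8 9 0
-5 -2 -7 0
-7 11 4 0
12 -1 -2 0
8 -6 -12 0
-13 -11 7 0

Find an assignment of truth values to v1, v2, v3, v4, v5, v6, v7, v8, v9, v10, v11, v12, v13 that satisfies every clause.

Pure literal: v8 appears only positively; assign v8 = True.
Set v1 = True and propagate.
Branch on v2: take v2 = False.
  then v13 is forced to True.
For the remaining variables, v3 = True, v4 = True, v5 = False, v6 = True, v7 = True, v9 = True, v10 = True, v11 = False, v12 = False works.

v1 = 1, v2 = 0, v3 = 1, v4 = 1, v5 = 0, v6 = 1, v7 = 1, v8 = 1, v9 = 1, v10 = 1, v11 = 0, v12 = 0, v13 = 1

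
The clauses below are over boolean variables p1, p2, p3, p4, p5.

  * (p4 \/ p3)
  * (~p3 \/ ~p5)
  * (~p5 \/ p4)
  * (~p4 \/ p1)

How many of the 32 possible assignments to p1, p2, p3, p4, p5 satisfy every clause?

10

Case analysis on p4 and p3:
  p4=1, p3=1: remaining (p1,p2,p5) ∈ {(1,0,0); (1,1,0)} — 2.
  p4=1, p3=0: remaining (p1,p2,p5) ∈ {(1,0,0); (1,0,1); (1,1,0); (1,1,1)} — 4.
  p4=0, p3=1: remaining (p1,p2,p5) ∈ {(0,0,0); (0,1,0); (1,0,0); (1,1,0)} — 4.
  p4=0, p3=0: a clause becomes empty — 0.
Total: 2 + 4 + 4 + 0 = 10.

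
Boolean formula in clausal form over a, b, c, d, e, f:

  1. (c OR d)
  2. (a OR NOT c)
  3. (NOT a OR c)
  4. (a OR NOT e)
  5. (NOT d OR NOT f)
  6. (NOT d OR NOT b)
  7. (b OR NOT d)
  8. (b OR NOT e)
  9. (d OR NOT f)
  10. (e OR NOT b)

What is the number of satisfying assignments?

2

Satisfying assignments:
  a=1 b=0 c=1 d=0 e=0 f=0
  a=1 b=1 c=1 d=0 e=1 f=0
Count: 2.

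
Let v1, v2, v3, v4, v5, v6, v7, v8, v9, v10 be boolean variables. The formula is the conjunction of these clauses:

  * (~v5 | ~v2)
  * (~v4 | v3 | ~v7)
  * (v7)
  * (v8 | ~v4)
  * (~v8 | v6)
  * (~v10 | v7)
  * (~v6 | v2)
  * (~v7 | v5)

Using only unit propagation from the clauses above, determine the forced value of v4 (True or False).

(v7) is a unit clause: v7 = True.
From (v5 | ~v7) and v7 = True: v5 = True.
From (~v5 | ~v2) and v5 = True: v2 = False.
From (v2 | ~v6) and v2 = False: v6 = False.
(v6 | ~v8): since v6 = False, the clause reduces to (~v8). v8 = False.
(~v4 | v8) with v8 = False leaves only ~v4, so v4 = False.

False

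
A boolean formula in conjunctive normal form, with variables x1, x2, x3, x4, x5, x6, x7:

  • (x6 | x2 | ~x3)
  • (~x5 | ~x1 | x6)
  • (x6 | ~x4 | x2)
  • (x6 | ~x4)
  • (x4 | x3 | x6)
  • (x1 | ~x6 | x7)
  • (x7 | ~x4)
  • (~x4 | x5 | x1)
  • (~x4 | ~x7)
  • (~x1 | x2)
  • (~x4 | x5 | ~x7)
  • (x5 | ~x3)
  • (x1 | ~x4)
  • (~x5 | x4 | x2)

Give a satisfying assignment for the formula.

x1 = False, x2 = True, x3 = True, x4 = False, x5 = True, x6 = False, x7 = False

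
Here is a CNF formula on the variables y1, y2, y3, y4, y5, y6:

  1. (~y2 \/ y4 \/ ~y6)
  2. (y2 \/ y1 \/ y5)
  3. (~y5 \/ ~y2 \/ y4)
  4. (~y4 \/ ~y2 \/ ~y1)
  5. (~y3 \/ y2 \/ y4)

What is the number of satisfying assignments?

30

Case analysis on y2 and y4:
  y2=1, y4=1: forces y1=0; y3, y5, y6 free → 2^3 = 8.
  y2=1, y4=0: remaining (y1,y3,y5,y6) ∈ {(0,0,0,0); (0,1,0,0); (1,0,0,0); (1,1,0,0)} — 4.
  y2=0, y4=1: y3, y6 free; 3 ways for (y1,y5) × 2^2 = 12.
  y2=0, y4=0: y6 free; 3 ways for (y1,y3,y5) × 2^1 = 6.
Total: 8 + 4 + 12 + 6 = 30.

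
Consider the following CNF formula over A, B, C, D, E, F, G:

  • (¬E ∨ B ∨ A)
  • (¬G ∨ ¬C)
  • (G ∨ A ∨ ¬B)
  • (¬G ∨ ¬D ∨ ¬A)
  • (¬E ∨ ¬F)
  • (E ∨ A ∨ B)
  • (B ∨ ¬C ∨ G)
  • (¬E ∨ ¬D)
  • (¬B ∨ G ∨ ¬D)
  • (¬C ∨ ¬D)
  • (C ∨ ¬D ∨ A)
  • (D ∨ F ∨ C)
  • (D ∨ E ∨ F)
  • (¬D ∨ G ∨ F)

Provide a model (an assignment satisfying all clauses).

A = True  B = True  C = True  D = False  E = True  F = False  G = False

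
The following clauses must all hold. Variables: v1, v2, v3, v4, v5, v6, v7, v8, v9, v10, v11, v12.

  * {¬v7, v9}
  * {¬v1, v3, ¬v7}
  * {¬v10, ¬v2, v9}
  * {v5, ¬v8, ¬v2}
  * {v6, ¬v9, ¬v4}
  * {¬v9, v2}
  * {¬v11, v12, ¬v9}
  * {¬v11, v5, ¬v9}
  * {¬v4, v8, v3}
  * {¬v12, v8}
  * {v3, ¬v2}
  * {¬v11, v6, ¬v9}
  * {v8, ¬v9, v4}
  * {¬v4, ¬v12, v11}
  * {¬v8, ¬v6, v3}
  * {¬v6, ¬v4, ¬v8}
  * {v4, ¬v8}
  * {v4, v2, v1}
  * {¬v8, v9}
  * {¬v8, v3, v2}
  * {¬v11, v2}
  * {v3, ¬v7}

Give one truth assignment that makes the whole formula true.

Pure literal: v3 appears only positively; assign v3 = True.
Pure literal: v7 appears only negated; assign v7 = False.
Branch on v1: take v1 = True.
Set v2 = False and propagate.
  then v9 is forced to False.
  then v8 is forced to False.
  then v12 is forced to False.
  then v11 is forced to False.
v4, v5, v6, v10 are now unconstrained; take v4 = False, v5 = False, v6 = True, v10 = True.
Check each clause:
  1. {¬v7, v9} — ¬v7 is true.
  2. {v3, ¬v1, ¬v7} — ¬v7 is true.
  3. {¬v10, v9, ¬v2} — ¬v2 is true.
  4. {¬v2, v5, ¬v8} — ¬v8 is true.
  5. {v6, ¬v4, ¬v9} — ¬v4 is true.
  6. {v2, ¬v9} — ¬v9 is true.
  7. {¬v11, ¬v9, v12} — ¬v11 is true.
  8. {v5, ¬v11, ¬v9} — ¬v11 is true.
  9. {v8, v3, ¬v4} — v3 is true.
  10. {v8, ¬v12} — ¬v12 is true.
  11. {v3, ¬v2} — v3 is true.
  12. {v6, ¬v11, ¬v9} — ¬v11 is true.
  13. {¬v9, v4, v8} — ¬v9 is true.
  14. {v11, ¬v4, ¬v12} — ¬v4 is true.
  15. {¬v8, ¬v6, v3} — ¬v8 is true.
  16. {¬v4, ¬v8, ¬v6} — ¬v8 is true.
  17. {v4, ¬v8} — ¬v8 is true.
  18. {v4, v1, v2} — v1 is true.
  19. {v9, ¬v8} — ¬v8 is true.
  20. {¬v8, v3, v2} — ¬v8 is true.
  21. {v2, ¬v11} — ¬v11 is true.
  22. {¬v7, v3} — ¬v7 is true.

v1 = T, v2 = F, v3 = T, v4 = F, v5 = F, v6 = T, v7 = F, v8 = F, v9 = F, v10 = T, v11 = F, v12 = F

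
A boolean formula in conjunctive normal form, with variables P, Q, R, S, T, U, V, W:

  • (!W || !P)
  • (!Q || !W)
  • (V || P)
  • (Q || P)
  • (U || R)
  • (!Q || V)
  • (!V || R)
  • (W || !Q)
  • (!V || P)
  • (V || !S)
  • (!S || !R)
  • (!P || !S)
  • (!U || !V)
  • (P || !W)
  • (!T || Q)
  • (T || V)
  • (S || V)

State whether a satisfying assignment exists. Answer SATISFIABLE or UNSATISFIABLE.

Set P = True and propagate.
  then W is forced to False.
  then Q is forced to False.
  then S is forced to False.
  then T is forced to False.
  then V is forced to True.
  then R is forced to True.
  then U is forced to False.
Every clause has at least one true literal under this assignment.
So P = True  Q = False  R = True  S = False  T = False  U = False  V = True  W = False is a satisfying assignment.

SATISFIABLE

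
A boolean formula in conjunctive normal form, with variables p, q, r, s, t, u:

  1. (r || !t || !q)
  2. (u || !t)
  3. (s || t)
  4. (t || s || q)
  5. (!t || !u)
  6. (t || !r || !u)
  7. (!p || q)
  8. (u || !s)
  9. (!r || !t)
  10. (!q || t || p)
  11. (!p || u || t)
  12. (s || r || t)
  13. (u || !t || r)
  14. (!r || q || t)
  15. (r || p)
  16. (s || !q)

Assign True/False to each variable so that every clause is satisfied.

Try p = True.
  then q is forced to True.
  then s is forced to True.
  then u is forced to True.
  then t is forced to False.
  then r is forced to False.
Every clause has at least one true literal under this assignment.

p=T, q=T, r=F, s=T, t=F, u=T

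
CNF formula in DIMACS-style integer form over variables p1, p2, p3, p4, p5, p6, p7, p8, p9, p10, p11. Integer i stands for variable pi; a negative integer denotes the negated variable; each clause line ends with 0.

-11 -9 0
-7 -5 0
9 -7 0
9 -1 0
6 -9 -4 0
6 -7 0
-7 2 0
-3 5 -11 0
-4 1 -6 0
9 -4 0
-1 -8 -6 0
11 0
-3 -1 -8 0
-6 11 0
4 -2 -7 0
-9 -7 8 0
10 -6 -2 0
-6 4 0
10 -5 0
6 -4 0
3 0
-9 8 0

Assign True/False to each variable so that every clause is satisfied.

(p11) is a unit clause, so p11 = True.
(¬p9) is a unit clause, so p9 = False.
The clause (¬p7) is unit: p7 must be False.
Unit propagation: (¬p1) forces p1 = False.
Unit propagation: (¬p4) forces p4 = False.
The clause (¬p6) is unit: p6 must be False.
The clause (p3) is unit: p3 must be True.
(p5) is a unit clause, so p5 = True.
Unit propagation: (p10) forces p10 = True.
p2, p8 are now unconstrained; take p2 = False, p8 = True.
Every clause has at least one true literal under this assignment.

p1 = False, p2 = False, p3 = True, p4 = False, p5 = True, p6 = False, p7 = False, p8 = True, p9 = False, p10 = True, p11 = True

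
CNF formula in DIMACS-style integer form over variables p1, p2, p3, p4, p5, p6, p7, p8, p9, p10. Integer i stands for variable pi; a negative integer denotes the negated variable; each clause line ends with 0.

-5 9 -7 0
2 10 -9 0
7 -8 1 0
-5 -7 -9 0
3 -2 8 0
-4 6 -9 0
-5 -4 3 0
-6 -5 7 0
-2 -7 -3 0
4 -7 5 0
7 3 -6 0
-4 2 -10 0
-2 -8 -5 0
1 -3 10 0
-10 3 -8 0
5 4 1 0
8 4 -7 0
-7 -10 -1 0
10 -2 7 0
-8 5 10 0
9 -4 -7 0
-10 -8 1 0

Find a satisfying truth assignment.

p1=1, p2=0, p3=1, p4=0, p5=1, p6=0, p7=0, p8=1, p9=1, p10=1

Try p1 = True.
The remaining clauses are satisfied by p2 = False, p3 = True, p4 = False, p5 = True, p6 = False, p7 = False, p8 = True, p9 = True, p10 = True.
Every clause has at least one true literal under this assignment.
Check each clause:
  1. (¬p7 ∨ ¬p5 ∨ p9) — p9 is true.
  2. (p10 ∨ p2 ∨ ¬p9) — p10 is true.
  3. (p7 ∨ p1 ∨ ¬p8) — p1 is true.
  4. (¬p5 ∨ ¬p7 ∨ ¬p9) — ¬p7 is true.
  5. (p3 ∨ p8 ∨ ¬p2) — p8 is true.
  6. (p6 ∨ ¬p9 ∨ ¬p4) — ¬p4 is true.
  7. (¬p5 ∨ p3 ∨ ¬p4) — p3 is true.
  8. (¬p5 ∨ p7 ∨ ¬p6) — ¬p6 is true.
  9. (¬p2 ∨ ¬p3 ∨ ¬p7) — ¬p7 is true.
  10. (p5 ∨ ¬p7 ∨ p4) — ¬p7 is true.
  11. (p7 ∨ p3 ∨ ¬p6) — ¬p6 is true.
  12. (¬p4 ∨ p2 ∨ ¬p10) — ¬p4 is true.
  13. (¬p5 ∨ ¬p2 ∨ ¬p8) — ¬p2 is true.
  14. (p1 ∨ p10 ∨ ¬p3) — p1 is true.
  15. (p3 ∨ ¬p8 ∨ ¬p10) — p3 is true.
  16. (p4 ∨ p5 ∨ p1) — p1 is true.
  17. (p8 ∨ ¬p7 ∨ p4) — p8 is true.
  18. (¬p1 ∨ ¬p10 ∨ ¬p7) — ¬p7 is true.
  19. (p7 ∨ p10 ∨ ¬p2) — p10 is true.
  20. (¬p8 ∨ p10 ∨ p5) — p10 is true.
  21. (p9 ∨ ¬p7 ∨ ¬p4) — p9 is true.
  22. (p1 ∨ ¬p8 ∨ ¬p10) — p1 is true.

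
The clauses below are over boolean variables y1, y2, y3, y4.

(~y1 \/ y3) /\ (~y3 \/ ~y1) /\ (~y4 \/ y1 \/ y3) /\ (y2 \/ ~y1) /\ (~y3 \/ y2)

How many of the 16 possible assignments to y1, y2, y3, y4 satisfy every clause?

4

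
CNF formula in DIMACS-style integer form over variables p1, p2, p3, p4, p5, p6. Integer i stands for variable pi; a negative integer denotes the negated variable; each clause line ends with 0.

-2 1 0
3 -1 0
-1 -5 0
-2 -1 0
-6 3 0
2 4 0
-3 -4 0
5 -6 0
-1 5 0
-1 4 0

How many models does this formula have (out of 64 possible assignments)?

Satisfying assignments:
  p1=0 p2=0 p3=0 p4=1 p5=0 p6=0
  p1=0 p2=0 p3=0 p4=1 p5=1 p6=0
That's 2 in total.

2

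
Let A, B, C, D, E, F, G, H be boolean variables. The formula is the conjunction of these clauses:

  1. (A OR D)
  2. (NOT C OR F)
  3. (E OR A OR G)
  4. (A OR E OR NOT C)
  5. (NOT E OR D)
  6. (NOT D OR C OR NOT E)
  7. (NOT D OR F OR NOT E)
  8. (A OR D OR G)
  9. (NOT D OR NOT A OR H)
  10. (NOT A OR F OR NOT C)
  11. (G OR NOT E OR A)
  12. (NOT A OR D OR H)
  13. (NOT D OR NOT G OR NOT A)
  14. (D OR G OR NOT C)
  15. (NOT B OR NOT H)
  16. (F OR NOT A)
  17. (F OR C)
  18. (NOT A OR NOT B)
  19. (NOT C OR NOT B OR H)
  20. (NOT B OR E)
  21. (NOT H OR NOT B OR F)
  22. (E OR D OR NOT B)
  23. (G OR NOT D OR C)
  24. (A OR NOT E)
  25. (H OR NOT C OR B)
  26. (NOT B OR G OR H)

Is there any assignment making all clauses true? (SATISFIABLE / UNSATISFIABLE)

SATISFIABLE

Pure literal: F appears only positively; assign F = True.
Try A = True.
  then B is forced to False.
The remaining clauses are satisfied by C = True, D = True, E = False, G = False, H = True.
Every clause has at least one true literal under this assignment.
So A=True  B=False  C=True  D=True  E=False  F=True  G=False  H=True is a satisfying assignment.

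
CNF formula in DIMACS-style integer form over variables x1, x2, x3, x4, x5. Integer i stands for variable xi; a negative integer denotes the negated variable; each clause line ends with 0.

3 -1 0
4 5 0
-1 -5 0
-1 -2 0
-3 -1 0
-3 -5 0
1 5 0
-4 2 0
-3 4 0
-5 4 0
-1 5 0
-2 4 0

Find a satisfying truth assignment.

Try x1 = False.
  then x5 is forced to True.
  then x3 is forced to False.
  then x4 is forced to True.
  then x2 is forced to True.
Check each clause:
  1. (x3 OR NOT x1) — NOT x1 is true.
  2. (x5 OR x4) — x4 is true.
  3. (NOT x1 OR NOT x5) — NOT x1 is true.
  4. (NOT x2 OR NOT x1) — NOT x1 is true.
  5. (NOT x3 OR NOT x1) — NOT x3 is true.
  6. (NOT x5 OR NOT x3) — NOT x3 is true.
  7. (x5 OR x1) — x5 is true.
  8. (NOT x4 OR x2) — x2 is true.
  9. (NOT x3 OR x4) — x4 is true.
  10. (NOT x5 OR x4) — x4 is true.
  11. (x5 OR NOT x1) — x5 is true.
  12. (NOT x2 OR x4) — x4 is true.

x1=0  x2=1  x3=0  x4=1  x5=1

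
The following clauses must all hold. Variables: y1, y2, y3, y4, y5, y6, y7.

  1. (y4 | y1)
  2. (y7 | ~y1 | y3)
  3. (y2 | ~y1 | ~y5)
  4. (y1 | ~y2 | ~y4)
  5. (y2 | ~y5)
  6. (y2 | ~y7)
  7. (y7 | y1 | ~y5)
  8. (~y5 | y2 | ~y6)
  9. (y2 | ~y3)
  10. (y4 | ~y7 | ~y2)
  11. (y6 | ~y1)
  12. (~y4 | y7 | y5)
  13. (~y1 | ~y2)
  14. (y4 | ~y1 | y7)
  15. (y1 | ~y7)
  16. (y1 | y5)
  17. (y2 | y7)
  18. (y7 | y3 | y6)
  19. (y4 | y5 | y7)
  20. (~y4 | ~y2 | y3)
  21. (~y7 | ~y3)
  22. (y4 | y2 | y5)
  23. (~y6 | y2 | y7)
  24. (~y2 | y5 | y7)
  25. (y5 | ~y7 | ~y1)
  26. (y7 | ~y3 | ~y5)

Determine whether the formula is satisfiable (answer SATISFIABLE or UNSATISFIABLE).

y7 = True:
  propagation gives y2=True, y4=True, y1=True; an empty clause results — contradiction.
y7 = False:
  propagation gives y2=True, y1=False, y4=True; an empty clause results — contradiction.
Every branch closes, so no satisfying assignment exists.

UNSATISFIABLE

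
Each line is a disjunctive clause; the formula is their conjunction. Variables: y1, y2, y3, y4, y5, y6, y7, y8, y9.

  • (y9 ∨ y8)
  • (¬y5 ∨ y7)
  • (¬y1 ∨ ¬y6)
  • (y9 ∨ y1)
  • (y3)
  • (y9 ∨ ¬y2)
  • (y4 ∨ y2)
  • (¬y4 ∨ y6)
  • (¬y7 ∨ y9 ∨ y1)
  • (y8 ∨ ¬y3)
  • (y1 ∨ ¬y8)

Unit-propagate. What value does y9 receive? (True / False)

True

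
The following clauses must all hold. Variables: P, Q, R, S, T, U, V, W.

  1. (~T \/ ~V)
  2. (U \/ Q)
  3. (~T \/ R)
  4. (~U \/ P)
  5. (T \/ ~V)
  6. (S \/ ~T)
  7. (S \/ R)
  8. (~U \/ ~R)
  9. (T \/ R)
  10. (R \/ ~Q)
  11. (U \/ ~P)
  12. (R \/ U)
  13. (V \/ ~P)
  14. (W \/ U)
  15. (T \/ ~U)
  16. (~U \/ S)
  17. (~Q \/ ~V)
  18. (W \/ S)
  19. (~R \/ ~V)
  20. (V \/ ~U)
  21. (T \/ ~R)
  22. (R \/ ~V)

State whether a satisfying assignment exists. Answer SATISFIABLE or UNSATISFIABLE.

Pure literal: S appears only positively; assign S = True.
W occurs only positively in the remaining clauses — set W = True.
Set P = False and propagate.
  then U is forced to False.
  then Q is forced to True.
  then R is forced to True.
  then V is forced to False.
  then T is forced to True.
Every clause has at least one true literal under this assignment.
So P=False, Q=True, R=True, S=True, T=True, U=False, V=False, W=True is a satisfying assignment.

SATISFIABLE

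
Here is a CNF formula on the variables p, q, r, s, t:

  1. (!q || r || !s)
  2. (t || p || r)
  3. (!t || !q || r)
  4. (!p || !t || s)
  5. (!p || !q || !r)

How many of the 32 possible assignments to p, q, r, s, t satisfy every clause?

Split on r, then p.
  r=T, p=T: remaining (q,s,t) ∈ {(F,F,F); (F,T,F); (F,T,T)} — 3.
  r=T, p=F: q, s, t free → 2^3 = 8.
  r=F, p=T: remaining (q,s,t) ∈ {(F,F,F); (F,T,F); (F,T,T); (T,F,F)} — 4.
  r=F, p=F: remaining (q,s,t) ∈ {(F,F,T); (F,T,T)} — 2.
Total: 3 + 8 + 4 + 2 = 17.

17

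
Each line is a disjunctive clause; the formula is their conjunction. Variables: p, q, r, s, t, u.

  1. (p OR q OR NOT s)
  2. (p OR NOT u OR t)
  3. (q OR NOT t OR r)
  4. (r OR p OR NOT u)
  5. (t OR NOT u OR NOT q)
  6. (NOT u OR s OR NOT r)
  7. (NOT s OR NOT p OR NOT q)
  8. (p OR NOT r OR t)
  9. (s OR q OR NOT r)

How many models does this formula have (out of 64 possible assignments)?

21

Split on p, then q.
  p=T, q=T: 5 of the 16 assignments to (r,s,t,u) work.
  p=T, q=F: u free; 4 ways for (r,s,t) × 2^1 = 8.
  p=F, q=T: 7 of the 16 assignments to (r,s,t,u) work.
  p=F, q=F: remaining (r,s,t,u) ∈ {(F,F,F,F)} — 1.
Total: 5 + 8 + 7 + 1 = 21.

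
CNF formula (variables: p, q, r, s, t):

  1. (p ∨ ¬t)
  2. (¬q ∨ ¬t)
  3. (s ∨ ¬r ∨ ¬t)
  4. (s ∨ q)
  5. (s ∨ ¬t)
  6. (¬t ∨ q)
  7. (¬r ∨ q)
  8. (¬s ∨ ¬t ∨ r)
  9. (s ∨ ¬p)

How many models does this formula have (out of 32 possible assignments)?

8

Case analysis on t and s:
  t=1, s=1: a clause becomes empty — 0.
  t=1, s=0: a clause becomes empty — 0.
  t=0, s=1: p free; 3 ways for (q,r) × 2^1 = 6.
  t=0, s=0: remaining (p,q,r) ∈ {(0,1,0); (0,1,1)} — 2.
Total: 0 + 0 + 6 + 2 = 8.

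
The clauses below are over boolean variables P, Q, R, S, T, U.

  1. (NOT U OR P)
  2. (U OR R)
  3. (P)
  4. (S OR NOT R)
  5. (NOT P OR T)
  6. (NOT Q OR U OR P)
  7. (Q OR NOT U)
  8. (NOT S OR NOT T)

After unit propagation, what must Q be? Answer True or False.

True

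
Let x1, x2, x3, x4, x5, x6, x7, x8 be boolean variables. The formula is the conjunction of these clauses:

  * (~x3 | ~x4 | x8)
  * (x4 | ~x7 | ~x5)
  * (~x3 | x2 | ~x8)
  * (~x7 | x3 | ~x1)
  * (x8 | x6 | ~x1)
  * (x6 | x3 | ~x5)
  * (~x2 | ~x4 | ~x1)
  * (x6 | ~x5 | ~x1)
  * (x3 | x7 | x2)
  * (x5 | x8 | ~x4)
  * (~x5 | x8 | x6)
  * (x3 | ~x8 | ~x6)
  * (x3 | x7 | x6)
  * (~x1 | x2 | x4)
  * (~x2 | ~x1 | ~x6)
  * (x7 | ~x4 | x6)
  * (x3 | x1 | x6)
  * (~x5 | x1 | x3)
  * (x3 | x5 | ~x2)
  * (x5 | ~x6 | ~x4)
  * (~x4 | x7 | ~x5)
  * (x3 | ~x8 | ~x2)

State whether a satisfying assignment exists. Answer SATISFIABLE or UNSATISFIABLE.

Branch on x1: take x1 = False.
Try x2 = False.
The remaining clauses are satisfied by x3 = True, x4 = False, x5 = True, x6 = True, x7 = False, x8 = False.
Every clause has at least one true literal under this assignment.
So x1 = F, x2 = F, x3 = T, x4 = F, x5 = T, x6 = T, x7 = F, x8 = F is a satisfying assignment.

SATISFIABLE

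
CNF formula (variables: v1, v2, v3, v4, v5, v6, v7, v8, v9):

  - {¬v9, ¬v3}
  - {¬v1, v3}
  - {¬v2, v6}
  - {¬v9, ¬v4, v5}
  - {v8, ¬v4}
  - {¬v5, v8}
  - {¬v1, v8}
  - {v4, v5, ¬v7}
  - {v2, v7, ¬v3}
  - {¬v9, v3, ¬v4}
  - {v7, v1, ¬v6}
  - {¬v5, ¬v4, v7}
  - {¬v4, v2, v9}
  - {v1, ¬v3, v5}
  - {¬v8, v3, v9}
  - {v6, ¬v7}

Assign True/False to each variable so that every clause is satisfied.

v1 = T  v2 = T  v3 = T  v4 = T  v5 = F  v6 = T  v7 = T  v8 = T  v9 = F

Try v1 = True.
  then v3 is forced to True.
  then v9 is forced to False.
  then v8 is forced to True.
Set v2 = True and propagate.
  then v6 is forced to True.
For the remaining variables, v4 = True, v5 = False, v7 = True works.
Every clause has at least one true literal under this assignment.
Check each clause:
  1. {¬v9, ¬v3} — ¬v9 is true.
  2. {v3, ¬v1} — v3 is true.
  3. {v6, ¬v2} — v6 is true.
  4. {¬v4, ¬v9, v5} — ¬v9 is true.
  5. {v8, ¬v4} — v8 is true.
  6. {v8, ¬v5} — v8 is true.
  7. {v8, ¬v1} — v8 is true.
  8. {v4, ¬v7, v5} — v4 is true.
  9. {¬v3, v7, v2} — v2 is true.
  10. {¬v4, ¬v9, v3} — v3 is true.
  11. {v1, v7, ¬v6} — v1 is true.
  12. {¬v4, v7, ¬v5} — ¬v5 is true.
  13. {v2, ¬v4, v9} — v2 is true.
  14. {¬v3, v1, v5} — v1 is true.
  15. {v9, ¬v8, v3} — v3 is true.
  16. {v6, ¬v7} — v6 is true.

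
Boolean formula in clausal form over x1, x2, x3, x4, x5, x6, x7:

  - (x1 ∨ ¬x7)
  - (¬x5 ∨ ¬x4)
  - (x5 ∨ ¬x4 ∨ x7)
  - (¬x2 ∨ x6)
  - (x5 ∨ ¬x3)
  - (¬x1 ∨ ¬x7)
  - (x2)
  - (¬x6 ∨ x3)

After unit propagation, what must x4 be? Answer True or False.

Unit clause (x2) sets x2 = True.
In (¬x2 ∨ x6), ¬x2 is now false; x6 must hold, so x6 = True.
From (x3 ∨ ¬x6) and x6 = True: x3 = True.
From (¬x3 ∨ x5) and x3 = True: x5 = True.
(¬x4 ∨ ¬x5): since x5 = True, the clause reduces to (¬x4). x4 = False.

False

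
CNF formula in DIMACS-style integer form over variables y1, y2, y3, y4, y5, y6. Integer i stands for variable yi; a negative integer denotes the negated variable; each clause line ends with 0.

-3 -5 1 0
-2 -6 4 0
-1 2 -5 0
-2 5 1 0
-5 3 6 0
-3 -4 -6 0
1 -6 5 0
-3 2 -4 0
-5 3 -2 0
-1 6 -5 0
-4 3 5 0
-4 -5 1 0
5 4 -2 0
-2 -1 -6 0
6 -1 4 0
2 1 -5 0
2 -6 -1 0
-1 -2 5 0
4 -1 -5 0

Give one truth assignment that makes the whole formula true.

y1=F, y2=F, y3=T, y4=F, y5=F, y6=F

Branch on y1: take y1 = False.
Branch on y2: take y2 = False.
  then y5 is forced to False.
  then y6 is forced to False.
For the remaining variables, y3 = True, y4 = False works.
Check each clause:
  1. (~y5 \/ y1 \/ ~y3) — ~y5 is true.
  2. (y4 \/ ~y6 \/ ~y2) — ~y6 is true.
  3. (~y5 \/ ~y1 \/ y2) — ~y5 is true.
  4. (y1 \/ y5 \/ ~y2) — ~y2 is true.
  5. (y3 \/ ~y5 \/ y6) — y3 is true.
  6. (~y3 \/ ~y4 \/ ~y6) — ~y6 is true.
  7. (~y6 \/ y5 \/ y1) — ~y6 is true.
  8. (~y3 \/ y2 \/ ~y4) — ~y4 is true.
  9. (~y2 \/ ~y5 \/ y3) — y3 is true.
  10. (y6 \/ ~y5 \/ ~y1) — ~y5 is true.
  11. (y3 \/ y5 \/ ~y4) — y3 is true.
  12. (~y5 \/ ~y4 \/ y1) — ~y5 is true.
  13. (~y2 \/ y5 \/ y4) — ~y2 is true.
  14. (~y6 \/ ~y2 \/ ~y1) — ~y6 is true.
  15. (~y1 \/ y4 \/ y6) — ~y1 is true.
  16. (y2 \/ ~y5 \/ y1) — ~y5 is true.
  17. (y2 \/ ~y1 \/ ~y6) — ~y6 is true.
  18. (~y2 \/ y5 \/ ~y1) — ~y2 is true.
  19. (~y1 \/ y4 \/ ~y5) — ~y5 is true.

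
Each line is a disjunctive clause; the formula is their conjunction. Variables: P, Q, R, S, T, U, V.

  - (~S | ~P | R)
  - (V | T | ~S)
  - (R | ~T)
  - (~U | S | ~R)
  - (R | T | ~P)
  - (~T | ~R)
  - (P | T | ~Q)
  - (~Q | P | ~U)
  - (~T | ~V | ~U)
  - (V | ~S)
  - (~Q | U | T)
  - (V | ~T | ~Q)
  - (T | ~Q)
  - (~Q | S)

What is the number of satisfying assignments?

14

Split on T, then Q.
  T=T, Q=T: a clause becomes empty — 0.
  T=T, Q=F: a clause becomes empty — 0.
  T=F, Q=T: a clause becomes empty — 0.
  T=F, Q=F: 14 of the 32 assignments to (P,R,S,U,V) work.
Total: 0 + 0 + 0 + 14 = 14.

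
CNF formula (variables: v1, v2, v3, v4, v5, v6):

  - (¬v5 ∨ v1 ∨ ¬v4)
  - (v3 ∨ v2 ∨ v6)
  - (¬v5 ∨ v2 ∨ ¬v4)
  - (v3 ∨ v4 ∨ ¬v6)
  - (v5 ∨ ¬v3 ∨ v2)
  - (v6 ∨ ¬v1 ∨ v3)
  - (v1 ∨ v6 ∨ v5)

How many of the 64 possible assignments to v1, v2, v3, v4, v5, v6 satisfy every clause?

Split on v3, then v5.
  v3=T, v5=T: v6 free; 5 ways for (v1,v2,v4) × 2^1 = 10.
  v3=T, v5=F: v4 free; 3 ways for (v1,v2,v6) × 2^1 = 6.
  v3=F, v5=T: remaining (v1,v2,v4,v6) ∈ {(F,T,F,F); (T,T,T,T)} — 2.
  v3=F, v5=F: remaining (v1,v2,v4,v6) ∈ {(F,F,T,T); (F,T,T,T); (T,F,T,T); (T,T,T,T)} — 4.
Total: 10 + 6 + 2 + 4 = 22.

22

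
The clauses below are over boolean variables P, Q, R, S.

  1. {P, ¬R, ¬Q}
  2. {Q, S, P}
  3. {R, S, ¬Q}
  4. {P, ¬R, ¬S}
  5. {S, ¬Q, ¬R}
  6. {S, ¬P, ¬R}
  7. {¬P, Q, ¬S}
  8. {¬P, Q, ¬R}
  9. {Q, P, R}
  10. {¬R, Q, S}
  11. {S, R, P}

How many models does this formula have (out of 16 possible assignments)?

The models are:
  P=0 Q=1 R=0 S=1
  P=1 Q=0 R=0 S=0
  P=1 Q=1 R=0 S=1
  P=1 Q=1 R=1 S=1
That's 4 in total.

4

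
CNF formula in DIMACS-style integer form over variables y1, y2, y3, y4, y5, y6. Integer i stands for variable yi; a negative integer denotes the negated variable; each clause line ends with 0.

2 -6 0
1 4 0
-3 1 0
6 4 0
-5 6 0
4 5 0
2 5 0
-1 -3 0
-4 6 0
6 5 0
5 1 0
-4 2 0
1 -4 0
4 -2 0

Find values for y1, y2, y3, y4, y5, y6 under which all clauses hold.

Pure literal: y3 appears only negated; assign y3 = False.
Set y1 = True and propagate.
For the remaining variables, y2 = True, y4 = True, y5 = False, y6 = True works.

y1=T  y2=T  y3=F  y4=T  y5=F  y6=T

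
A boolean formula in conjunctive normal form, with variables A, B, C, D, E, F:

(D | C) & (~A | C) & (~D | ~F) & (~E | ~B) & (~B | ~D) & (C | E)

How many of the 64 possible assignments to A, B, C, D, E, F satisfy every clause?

17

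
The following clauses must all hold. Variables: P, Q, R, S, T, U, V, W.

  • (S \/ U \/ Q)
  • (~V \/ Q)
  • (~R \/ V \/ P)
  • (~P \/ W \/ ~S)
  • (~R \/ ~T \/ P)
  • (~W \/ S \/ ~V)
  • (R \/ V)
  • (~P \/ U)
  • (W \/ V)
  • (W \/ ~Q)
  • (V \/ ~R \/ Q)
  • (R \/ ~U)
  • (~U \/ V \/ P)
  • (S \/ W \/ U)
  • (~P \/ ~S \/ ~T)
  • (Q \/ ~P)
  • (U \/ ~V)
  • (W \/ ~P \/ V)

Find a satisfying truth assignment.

Try P = True.
  then U is forced to True.
  then R is forced to True.
  then Q is forced to True.
  then W is forced to True.
The remaining clauses are satisfied by S = False, T = True, V = False.

P = True  Q = True  R = True  S = False  T = True  U = True  V = False  W = True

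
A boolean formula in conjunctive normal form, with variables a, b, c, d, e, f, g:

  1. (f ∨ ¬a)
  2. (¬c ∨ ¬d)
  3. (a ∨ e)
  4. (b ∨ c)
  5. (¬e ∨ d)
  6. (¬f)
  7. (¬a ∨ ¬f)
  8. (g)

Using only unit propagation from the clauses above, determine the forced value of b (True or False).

True

(¬f) stands alone — f = False.
In (f ∨ ¬a), f is now false; ¬a must hold, so a = False.
From (e ∨ a) and a = False: e = True.
In (d ∨ ¬e), ¬e is now false; d must hold, so d = True.
From (¬d ∨ ¬c) and d = True: c = False.
From (c ∨ b) and c = False: b = True.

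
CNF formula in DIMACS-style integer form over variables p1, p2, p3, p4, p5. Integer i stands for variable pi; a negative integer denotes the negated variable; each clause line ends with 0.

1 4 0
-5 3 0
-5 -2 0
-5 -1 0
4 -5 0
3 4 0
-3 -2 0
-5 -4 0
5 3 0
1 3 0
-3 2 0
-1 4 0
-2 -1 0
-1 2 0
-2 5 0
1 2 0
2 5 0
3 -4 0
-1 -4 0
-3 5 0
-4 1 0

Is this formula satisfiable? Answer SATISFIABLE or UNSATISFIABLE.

UNSATISFIABLE

p1 = True:
  propagation gives p5=False, p3=True; an empty clause results — contradiction.
p1 = False:
  propagation gives p4=True; an empty clause results — contradiction.
Every branch closes, so no satisfying assignment exists.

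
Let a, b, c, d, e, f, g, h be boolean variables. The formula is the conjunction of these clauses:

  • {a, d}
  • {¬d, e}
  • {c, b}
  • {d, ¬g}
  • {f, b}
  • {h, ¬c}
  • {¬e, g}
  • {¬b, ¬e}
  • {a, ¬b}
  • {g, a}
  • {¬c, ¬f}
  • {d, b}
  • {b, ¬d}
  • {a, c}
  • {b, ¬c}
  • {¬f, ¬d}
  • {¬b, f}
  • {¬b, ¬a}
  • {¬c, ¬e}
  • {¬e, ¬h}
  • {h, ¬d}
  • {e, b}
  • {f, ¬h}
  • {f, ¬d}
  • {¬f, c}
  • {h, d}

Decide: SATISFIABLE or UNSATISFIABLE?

UNSATISFIABLE

b = True:
  propagation gives e=False, d=False, a=True; an empty clause results — contradiction.
b = False:
  propagation gives c=True; an empty clause results — contradiction.
Every branch closes, so no satisfying assignment exists.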